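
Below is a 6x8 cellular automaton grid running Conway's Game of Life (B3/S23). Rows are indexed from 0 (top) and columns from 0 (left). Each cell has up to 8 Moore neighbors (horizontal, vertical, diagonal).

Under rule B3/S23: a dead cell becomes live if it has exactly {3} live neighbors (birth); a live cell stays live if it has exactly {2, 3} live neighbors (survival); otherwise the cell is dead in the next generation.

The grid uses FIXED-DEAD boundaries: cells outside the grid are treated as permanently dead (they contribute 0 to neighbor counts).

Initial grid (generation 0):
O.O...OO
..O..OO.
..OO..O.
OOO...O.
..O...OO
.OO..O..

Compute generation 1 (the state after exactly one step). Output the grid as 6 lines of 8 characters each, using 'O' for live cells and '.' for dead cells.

Simulating step by step:
Generation 0 (given above): 20 live cells
Generation 1: 19 live cells
(generation 1 grid is the final answer)

Answer: .O...OOO
..O..O..
...O..OO
.....OO.
O..O.OOO
.OO...O.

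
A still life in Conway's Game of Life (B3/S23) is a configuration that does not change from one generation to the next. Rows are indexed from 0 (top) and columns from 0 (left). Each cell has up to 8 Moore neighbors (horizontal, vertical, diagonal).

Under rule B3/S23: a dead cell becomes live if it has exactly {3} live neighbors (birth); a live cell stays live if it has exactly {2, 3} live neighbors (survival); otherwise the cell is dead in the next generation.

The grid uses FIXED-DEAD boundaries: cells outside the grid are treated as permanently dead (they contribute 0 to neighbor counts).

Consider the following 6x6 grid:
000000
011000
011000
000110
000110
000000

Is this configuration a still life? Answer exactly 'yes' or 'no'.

Answer: no

Derivation:
Compute generation 1 and compare to generation 0 (given above):
Generation 1:
000000
011000
010000
000010
000110
000000
Cell (2,2) differs: gen0=1 vs gen1=0 -> NOT a still life.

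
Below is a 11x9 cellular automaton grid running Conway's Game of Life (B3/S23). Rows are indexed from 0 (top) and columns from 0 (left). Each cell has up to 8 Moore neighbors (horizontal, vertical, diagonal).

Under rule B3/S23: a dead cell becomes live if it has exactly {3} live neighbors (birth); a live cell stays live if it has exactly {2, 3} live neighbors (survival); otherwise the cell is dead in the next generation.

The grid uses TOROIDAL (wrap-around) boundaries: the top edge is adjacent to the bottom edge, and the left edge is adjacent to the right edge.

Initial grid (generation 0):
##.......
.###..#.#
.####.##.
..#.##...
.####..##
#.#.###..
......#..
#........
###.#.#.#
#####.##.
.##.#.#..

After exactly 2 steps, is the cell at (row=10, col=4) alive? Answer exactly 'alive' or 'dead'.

Answer: alive

Derivation:
Simulating step by step:
Generation 0 (given above): 46 live cells
Generation 1: 33 live cells
.....#.#.
....###.#
#.....##.
#.......#
#......##
#.#.#.#.#
.#....#..
#....#.##
....#.#..
....#.#..
....#.###
Generation 2: 22 live cells
.........
....#...#
#.....#..
.#....#..
.........
.....##..
.#....#..
#....#.##
....#.#.#
...##.#..
....#...#

Cell (10,4) at generation 2: 1 -> alive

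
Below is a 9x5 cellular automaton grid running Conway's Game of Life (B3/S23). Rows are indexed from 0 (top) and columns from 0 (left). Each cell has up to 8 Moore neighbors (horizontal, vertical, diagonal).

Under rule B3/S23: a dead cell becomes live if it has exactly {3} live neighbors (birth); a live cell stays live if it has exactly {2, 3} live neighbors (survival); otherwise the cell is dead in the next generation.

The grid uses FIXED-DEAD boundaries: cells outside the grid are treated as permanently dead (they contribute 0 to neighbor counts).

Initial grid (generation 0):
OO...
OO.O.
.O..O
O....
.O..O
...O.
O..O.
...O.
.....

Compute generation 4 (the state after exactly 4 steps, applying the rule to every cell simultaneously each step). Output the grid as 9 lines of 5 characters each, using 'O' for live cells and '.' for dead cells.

Simulating step by step:
Generation 0 (given above): 14 live cells
Generation 1: 13 live cells
OOO..
.....
.OO..
OO...
.....
..OOO
..OOO
.....
.....
Generation 2: 16 live cells
.O...
O....
OOO..
OOO..
.OOO.
..O.O
..O.O
...O.
.....
Generation 3: 8 live cells
.....
O.O..
..O..
.....
O....
....O
..O.O
...O.
.....
Generation 4: 5 live cells
(generation 4 grid is the final answer)

Answer: .....
.O...
.O...
.....
.....
...O.
....O
...O.
.....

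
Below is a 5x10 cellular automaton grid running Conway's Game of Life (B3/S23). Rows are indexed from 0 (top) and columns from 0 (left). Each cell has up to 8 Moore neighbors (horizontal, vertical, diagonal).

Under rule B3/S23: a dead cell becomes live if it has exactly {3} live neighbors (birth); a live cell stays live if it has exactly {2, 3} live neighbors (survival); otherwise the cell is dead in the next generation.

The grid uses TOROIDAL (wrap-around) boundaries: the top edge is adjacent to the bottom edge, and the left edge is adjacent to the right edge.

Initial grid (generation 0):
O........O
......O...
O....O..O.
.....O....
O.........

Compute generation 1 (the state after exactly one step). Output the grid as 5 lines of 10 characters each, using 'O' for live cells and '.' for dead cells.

Answer: O........O
O.........
.....OO...
.........O
O........O

Derivation:
Simulating step by step:
Generation 0 (given above): 8 live cells
Generation 1: 8 live cells
(generation 1 grid is the final answer)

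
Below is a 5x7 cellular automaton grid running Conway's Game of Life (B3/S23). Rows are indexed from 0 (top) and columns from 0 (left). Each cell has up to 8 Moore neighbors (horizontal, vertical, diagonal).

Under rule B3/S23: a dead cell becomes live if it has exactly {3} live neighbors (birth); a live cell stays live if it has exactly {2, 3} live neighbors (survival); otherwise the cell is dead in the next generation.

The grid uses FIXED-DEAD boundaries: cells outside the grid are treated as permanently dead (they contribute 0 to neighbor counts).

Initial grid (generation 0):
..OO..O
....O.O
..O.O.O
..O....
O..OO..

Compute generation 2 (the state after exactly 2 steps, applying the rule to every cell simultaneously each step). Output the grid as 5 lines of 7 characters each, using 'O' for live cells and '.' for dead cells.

Answer: ...OOO.
...OOO.
.OO.O..
..OOO..
..OOO..

Derivation:
Simulating step by step:
Generation 0 (given above): 12 live cells
Generation 1: 10 live cells
...O.O.
..O.O.O
.......
.OO.OO.
...O...
Generation 2: 15 live cells
(generation 2 grid is the final answer)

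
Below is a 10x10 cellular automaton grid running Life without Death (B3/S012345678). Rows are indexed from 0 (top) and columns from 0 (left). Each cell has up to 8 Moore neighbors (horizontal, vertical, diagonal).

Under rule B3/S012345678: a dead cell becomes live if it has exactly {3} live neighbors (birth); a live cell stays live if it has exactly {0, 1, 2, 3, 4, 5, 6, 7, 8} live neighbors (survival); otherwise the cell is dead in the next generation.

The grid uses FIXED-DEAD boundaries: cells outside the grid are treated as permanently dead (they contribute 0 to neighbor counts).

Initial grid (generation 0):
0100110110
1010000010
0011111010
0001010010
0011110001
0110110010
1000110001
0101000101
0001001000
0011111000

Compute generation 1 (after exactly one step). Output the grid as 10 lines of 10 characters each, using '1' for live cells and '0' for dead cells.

Answer: 0100110110
1010000011
0111111011
0001010111
0111111011
0110111011
1000111001
0111011111
0001001100
0011111000

Derivation:
Simulating step by step:
Generation 0 (given above): 42 live cells
Generation 1: 58 live cells
(generation 1 grid is the final answer)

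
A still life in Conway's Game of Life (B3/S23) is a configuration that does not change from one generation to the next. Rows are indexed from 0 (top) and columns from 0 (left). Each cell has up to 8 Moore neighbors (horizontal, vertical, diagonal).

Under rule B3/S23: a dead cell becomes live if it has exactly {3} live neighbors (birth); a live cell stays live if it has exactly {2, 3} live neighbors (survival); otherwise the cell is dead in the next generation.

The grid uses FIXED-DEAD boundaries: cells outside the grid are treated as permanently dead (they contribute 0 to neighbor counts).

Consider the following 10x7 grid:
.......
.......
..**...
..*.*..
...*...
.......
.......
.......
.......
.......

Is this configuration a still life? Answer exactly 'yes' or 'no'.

Compute generation 1 and compare to generation 0 (given above):
Generation 1:
.......
.......
..**...
..*.*..
...*...
.......
.......
.......
.......
.......
The grids are IDENTICAL -> still life.

Answer: yes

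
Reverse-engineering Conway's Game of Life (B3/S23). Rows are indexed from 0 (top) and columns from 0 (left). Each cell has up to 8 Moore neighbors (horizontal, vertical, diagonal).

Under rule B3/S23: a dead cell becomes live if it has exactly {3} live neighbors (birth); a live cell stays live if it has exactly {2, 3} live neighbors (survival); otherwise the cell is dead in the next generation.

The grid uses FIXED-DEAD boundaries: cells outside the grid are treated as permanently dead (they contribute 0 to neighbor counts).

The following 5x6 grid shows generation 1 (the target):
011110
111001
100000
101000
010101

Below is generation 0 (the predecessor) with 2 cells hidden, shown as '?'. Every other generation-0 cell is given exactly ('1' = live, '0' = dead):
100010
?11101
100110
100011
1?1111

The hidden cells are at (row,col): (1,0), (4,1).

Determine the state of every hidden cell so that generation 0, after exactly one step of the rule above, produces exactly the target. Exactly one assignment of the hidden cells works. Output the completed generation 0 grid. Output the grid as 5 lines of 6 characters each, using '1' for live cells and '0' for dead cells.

Hidden generation-0 cells (in order): (1,0), (4,1).
A hidden cell only influences target cells in its own 3x3 neighborhood. Try each of the 2^2 = 4 assignments, step the completed generation 0 forward once under B3/S23, and compare with the target:
  (1,0)=0 (4,1)=0 -> step reproduces the target at every cell -> ACCEPT
  (1,0)=0 (4,1)=1 -> step gives (3,2)='0' but target has '1' -> reject
  (1,0)=1 (4,1)=0 -> step gives (0,0)='1' but target has '0' -> reject
  (1,0)=1 (4,1)=1 -> step gives (0,0)='1' but target has '0' -> reject
Unique solution: (1,0)=dead, (4,1)=dead.
Check: live-neighbor counts of every cell in the completed generation 0:
133322
333452
244454
243664
131343
Applying B3/S23 to generation 0 with these counts gives:
011110
111001
100000
101000
010101
which matches the target exactly.

Answer: 100010
011101
100110
100011
101111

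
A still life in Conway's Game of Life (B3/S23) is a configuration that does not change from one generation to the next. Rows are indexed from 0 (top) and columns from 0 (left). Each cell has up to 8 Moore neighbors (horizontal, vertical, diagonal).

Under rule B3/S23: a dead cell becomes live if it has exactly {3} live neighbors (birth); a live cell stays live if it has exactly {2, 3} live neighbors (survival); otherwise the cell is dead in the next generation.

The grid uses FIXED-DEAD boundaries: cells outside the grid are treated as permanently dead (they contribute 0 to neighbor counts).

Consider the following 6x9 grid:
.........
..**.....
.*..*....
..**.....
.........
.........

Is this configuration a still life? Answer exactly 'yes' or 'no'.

Compute generation 1 and compare to generation 0 (given above):
Generation 1:
.........
..**.....
.*..*....
..**.....
.........
.........
The grids are IDENTICAL -> still life.

Answer: yes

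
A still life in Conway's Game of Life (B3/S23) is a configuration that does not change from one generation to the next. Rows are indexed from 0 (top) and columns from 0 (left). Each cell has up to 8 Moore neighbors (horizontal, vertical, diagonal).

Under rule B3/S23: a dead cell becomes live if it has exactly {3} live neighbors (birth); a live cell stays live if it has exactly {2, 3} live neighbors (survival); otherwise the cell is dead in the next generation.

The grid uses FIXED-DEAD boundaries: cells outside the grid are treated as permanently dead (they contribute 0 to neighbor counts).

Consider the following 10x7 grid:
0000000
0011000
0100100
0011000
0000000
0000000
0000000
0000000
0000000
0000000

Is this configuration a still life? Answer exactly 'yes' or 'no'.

Compute generation 1 and compare to generation 0 (given above):
Generation 1:
0000000
0011000
0100100
0011000
0000000
0000000
0000000
0000000
0000000
0000000
The grids are IDENTICAL -> still life.

Answer: yes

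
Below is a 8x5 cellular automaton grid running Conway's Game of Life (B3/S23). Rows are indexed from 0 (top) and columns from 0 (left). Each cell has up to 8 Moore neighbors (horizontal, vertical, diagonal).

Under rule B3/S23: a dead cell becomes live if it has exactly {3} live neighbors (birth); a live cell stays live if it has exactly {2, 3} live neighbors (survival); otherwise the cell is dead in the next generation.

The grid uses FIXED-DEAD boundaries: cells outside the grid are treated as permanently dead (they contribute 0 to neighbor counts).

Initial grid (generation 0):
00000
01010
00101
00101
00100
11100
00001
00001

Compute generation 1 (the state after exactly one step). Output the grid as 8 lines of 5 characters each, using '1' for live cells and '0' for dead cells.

Answer: 00000
00110
01101
01100
00100
01110
01010
00000

Derivation:
Simulating step by step:
Generation 0 (given above): 12 live cells
Generation 1: 13 live cells
(generation 1 grid is the final answer)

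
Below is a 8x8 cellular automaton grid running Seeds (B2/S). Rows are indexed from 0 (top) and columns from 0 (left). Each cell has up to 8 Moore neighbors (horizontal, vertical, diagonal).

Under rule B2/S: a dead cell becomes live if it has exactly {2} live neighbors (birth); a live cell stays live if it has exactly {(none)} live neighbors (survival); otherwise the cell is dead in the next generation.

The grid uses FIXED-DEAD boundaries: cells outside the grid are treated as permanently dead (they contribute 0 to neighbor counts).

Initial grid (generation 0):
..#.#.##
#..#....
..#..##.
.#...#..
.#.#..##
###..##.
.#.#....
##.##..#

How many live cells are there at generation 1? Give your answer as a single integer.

Simulating step by step:
Generation 0 (given above): 27 live cells
Generation 1: 7 live cells
.#...#..
........
#..#....
#..#....
........
........
.......#
........
Population at generation 1: 7

Answer: 7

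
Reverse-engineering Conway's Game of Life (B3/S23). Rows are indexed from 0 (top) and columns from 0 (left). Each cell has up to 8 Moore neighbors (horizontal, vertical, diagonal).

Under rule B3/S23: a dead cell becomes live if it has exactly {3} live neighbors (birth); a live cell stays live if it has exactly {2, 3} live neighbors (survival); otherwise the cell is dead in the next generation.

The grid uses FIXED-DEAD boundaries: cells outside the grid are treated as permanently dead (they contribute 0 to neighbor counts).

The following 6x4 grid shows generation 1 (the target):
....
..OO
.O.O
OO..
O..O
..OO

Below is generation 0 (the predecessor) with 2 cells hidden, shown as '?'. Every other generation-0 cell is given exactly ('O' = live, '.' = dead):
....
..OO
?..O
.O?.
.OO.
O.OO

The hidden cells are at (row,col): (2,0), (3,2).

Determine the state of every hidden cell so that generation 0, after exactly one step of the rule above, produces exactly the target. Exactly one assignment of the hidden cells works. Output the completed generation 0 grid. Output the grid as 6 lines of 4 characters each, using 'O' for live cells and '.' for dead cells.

Hidden generation-0 cells (in order): (2,0), (3,2).
A hidden cell only influences target cells in its own 3x3 neighborhood. Try each of the 2^2 = 4 assignments, step the completed generation 0 forward once under B3/S23, and compare with the target:
  (2,0)=. (3,2)=. -> step gives (2,1)='.' but target has 'O' -> reject
  (2,0)=. (3,2)=O -> step gives (3,0)='.' but target has 'O' -> reject
  (2,0)=O (3,2)=. -> step reproduces the target at every cell -> ACCEPT
  (2,0)=O (3,2)=O -> step gives (2,1)='.' but target has 'O' -> reject
Unique solution: (2,0)=live, (3,2)=dead.
Check: live-neighbor counts of every cell in the completed generation 0:
0122
1222
1342
3342
3443
1432
Applying B3/S23 to generation 0 with these counts gives:
....
..OO
.O.O
OO..
O..O
..OO
which matches the target exactly.

Answer: ....
..OO
O..O
.O..
.OO.
O.OO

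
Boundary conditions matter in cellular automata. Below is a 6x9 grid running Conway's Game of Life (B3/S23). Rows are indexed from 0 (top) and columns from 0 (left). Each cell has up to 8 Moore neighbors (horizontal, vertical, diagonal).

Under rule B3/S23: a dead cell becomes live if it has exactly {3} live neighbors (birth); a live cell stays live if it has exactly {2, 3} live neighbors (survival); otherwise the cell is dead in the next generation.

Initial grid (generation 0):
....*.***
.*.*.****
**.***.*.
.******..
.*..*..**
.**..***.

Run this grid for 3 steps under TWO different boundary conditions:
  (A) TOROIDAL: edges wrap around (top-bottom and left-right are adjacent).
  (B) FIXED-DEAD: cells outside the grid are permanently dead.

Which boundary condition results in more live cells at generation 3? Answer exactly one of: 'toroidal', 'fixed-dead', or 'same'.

Under TOROIDAL boundary, generation 3:
*****....
.........
.........
.........
.***.....
*..*.....
Population = 10

Under FIXED-DEAD boundary, generation 3:
.........
**.......
**.......
**.....**
......*..
......*.*
Population = 11

Comparison: toroidal=10, fixed-dead=11 -> fixed-dead

Answer: fixed-dead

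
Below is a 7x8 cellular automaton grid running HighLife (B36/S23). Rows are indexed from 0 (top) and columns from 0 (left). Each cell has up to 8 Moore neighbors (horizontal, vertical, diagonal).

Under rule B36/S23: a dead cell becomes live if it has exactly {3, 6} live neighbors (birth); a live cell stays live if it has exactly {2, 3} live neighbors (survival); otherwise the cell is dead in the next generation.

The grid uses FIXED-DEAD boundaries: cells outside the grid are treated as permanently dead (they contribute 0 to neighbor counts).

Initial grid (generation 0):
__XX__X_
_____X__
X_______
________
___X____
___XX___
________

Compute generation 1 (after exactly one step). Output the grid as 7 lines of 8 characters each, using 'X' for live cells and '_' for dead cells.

Answer: ________
________
________
________
___XX___
___XX___
________

Derivation:
Simulating step by step:
Generation 0 (given above): 8 live cells
Generation 1: 4 live cells
(generation 1 grid is the final answer)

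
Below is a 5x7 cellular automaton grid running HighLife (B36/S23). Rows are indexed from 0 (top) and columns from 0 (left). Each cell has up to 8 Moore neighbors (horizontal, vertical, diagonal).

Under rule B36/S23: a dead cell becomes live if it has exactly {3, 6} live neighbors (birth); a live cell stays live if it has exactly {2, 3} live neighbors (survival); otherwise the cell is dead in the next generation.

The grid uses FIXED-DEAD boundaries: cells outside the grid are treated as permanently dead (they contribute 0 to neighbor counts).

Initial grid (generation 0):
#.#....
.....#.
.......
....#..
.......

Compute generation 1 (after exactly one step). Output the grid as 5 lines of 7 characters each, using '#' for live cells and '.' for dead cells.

Answer: .......
.......
.......
.......
.......

Derivation:
Simulating step by step:
Generation 0 (given above): 4 live cells
Generation 1: 0 live cells
(generation 1 grid is the final answer)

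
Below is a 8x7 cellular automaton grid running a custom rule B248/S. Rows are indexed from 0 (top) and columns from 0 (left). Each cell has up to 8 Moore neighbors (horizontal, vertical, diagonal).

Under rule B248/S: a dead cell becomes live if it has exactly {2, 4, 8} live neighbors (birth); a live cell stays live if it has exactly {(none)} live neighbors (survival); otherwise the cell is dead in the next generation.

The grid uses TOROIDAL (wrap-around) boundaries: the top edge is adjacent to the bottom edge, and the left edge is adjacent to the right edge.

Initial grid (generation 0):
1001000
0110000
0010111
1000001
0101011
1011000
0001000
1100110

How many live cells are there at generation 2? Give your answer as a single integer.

Answer: 15

Derivation:
Simulating step by step:
Generation 0 (given above): 22 live cells
Generation 1: 13 live cells
0010010
0001000
1100000
0000100
0010000
0000110
0110110
0000000
Generation 2: 15 live cells
0001100
1000101
0011100
1011000
0000000
0001001
0000001
0000001
Population at generation 2: 15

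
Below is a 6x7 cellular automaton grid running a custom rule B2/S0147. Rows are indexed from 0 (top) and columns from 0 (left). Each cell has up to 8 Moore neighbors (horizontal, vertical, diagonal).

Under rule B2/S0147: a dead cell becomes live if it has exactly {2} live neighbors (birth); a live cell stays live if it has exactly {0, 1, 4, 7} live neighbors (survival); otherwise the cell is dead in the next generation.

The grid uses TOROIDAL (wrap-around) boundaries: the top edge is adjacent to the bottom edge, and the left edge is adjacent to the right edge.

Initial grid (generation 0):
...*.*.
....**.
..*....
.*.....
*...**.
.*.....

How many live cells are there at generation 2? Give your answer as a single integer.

Answer: 8

Derivation:
Simulating step by step:
Generation 0 (given above): 10 live cells
Generation 1: 24 live cells
..**..*
..*...*
.*****.
*.*****
..*.***
****...
Generation 2: 8 live cells
...***.
.......
.*.....
...***.
.......
.*.....
Population at generation 2: 8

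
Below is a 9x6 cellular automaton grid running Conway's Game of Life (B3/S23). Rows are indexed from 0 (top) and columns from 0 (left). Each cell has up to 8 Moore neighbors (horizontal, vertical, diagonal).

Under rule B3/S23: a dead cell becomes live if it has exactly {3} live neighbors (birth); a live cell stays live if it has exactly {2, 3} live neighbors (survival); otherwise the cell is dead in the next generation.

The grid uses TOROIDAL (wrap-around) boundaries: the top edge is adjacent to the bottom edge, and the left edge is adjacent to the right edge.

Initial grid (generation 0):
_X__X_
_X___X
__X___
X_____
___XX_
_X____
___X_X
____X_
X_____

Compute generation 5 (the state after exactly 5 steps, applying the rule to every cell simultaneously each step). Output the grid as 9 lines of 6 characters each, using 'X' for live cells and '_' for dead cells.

Answer: ______
______
XXXXXX
______
______
____X_
___XX_
XXX___
_X____

Derivation:
Simulating step by step:
Generation 0 (given above): 13 live cells
Generation 1: 14 live cells
_X___X
XXX___
XX____
___X__
______
__XX__
____X_
____XX
_____X
Generation 2: 14 live cells
_XX__X
__X__X
X_____
______
__XX__
___X__
____XX
____XX
_____X
Generation 3: 14 live cells
_XX_XX
__X__X
______
______
__XX__
__XX__
___X_X
X_____
_____X
Generation 4: 22 live cells
_XXXXX
XXXXXX
______
______
__XX__
______
__XXX_
X___XX
_X__XX
Generation 5: 13 live cells
(generation 5 grid is the final answer)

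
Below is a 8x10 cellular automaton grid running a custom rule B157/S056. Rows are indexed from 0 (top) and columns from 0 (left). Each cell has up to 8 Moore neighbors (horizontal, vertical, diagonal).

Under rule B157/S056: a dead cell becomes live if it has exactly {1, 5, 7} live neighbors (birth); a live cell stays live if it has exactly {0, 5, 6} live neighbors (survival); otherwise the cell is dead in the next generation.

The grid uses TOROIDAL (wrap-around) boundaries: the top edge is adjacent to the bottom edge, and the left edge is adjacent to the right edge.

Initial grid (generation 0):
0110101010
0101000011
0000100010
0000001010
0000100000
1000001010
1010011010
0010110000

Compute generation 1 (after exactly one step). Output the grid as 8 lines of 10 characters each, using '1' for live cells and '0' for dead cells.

Simulating step by step:
Generation 0 (given above): 25 live cells
Generation 1: 13 live cells
(generation 1 grid is the final answer)

Answer: 0001000000
0000001000
0100001000
0000001000
1101100000
0010000000
0000000000
0101010000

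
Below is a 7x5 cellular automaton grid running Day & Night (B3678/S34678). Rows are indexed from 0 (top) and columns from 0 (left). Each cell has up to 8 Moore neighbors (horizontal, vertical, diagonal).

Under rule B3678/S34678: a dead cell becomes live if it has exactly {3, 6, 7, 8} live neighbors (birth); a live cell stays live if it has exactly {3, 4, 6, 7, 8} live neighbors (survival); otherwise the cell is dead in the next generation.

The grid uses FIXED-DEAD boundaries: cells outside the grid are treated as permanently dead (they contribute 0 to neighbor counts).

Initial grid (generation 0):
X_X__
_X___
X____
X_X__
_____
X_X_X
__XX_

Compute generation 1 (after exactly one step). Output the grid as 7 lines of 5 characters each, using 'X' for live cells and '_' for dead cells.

Answer: _X___
XX___
_____
_X___
___X_
_X___
_X_X_

Derivation:
Simulating step by step:
Generation 0 (given above): 11 live cells
Generation 1: 8 live cells
(generation 1 grid is the final answer)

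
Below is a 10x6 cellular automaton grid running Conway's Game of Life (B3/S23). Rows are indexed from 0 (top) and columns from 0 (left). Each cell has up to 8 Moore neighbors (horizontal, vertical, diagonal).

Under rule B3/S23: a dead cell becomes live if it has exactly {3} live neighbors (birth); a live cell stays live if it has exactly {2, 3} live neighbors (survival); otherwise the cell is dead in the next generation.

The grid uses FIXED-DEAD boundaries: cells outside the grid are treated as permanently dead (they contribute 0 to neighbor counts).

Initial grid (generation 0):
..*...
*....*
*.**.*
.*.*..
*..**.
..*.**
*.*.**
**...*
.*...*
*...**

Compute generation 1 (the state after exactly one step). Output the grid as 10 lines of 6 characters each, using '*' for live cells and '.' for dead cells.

Answer: ......
..***.
*.**..
**....
.*...*
..*...
*.*...
*.*..*
.*...*
....**

Derivation:
Simulating step by step:
Generation 0 (given above): 27 live cells
Generation 1: 20 live cells
(generation 1 grid is the final answer)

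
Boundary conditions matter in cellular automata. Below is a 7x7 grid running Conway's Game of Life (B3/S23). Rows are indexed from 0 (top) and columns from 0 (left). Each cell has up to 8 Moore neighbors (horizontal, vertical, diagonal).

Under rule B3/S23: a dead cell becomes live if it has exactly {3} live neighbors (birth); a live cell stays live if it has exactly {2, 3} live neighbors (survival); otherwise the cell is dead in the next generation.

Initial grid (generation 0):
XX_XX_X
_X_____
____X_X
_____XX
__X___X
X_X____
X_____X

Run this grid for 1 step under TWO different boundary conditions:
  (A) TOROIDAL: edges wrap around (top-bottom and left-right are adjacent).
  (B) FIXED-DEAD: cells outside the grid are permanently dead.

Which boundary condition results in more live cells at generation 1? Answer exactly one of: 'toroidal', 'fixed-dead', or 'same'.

Under TOROIDAL boundary, generation 1:
_XX__XX
_XXXX_X
X_____X
X_____X
XX___XX
X______
__XX_X_
Population = 21

Under FIXED-DEAD boundary, generation 1:
XXX____
XXXXX__
______X
______X
_X___XX
_______
_X_____
Population = 14

Comparison: toroidal=21, fixed-dead=14 -> toroidal

Answer: toroidal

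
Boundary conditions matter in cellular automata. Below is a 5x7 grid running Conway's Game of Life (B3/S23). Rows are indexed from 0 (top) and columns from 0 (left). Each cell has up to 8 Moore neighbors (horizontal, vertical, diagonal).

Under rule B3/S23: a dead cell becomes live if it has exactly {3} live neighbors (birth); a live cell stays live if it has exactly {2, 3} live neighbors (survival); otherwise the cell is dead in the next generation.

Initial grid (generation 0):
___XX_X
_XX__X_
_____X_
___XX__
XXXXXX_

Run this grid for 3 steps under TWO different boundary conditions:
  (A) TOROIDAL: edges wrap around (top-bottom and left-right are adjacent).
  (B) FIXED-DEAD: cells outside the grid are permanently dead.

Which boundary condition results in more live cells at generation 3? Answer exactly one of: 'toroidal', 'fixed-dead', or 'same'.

Under TOROIDAL boundary, generation 3:
_X_XX__
___X_XX
_X_X___
_X_____
_X___XX
Population = 12

Under FIXED-DEAD boundary, generation 3:
_____XX
_X__X__
XX_X_XX
XX_XXX_
_XXX___
Population = 17

Comparison: toroidal=12, fixed-dead=17 -> fixed-dead

Answer: fixed-dead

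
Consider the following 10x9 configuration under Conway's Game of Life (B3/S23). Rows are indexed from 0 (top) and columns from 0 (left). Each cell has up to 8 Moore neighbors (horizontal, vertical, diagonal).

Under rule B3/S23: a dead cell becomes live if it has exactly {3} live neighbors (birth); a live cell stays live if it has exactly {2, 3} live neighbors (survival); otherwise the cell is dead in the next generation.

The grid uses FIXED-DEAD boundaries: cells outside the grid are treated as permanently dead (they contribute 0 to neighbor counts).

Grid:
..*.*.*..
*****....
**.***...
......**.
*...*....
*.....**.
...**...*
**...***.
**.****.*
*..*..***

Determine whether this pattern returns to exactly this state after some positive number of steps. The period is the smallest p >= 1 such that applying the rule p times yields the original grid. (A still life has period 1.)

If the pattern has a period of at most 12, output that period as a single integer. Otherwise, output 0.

Simulating and comparing each generation to the original:
Gen 0 (original, given above): 40 live cells
Gen 1: 31 live cells, differs from original
Gen 2: 35 live cells, differs from original
Gen 3: 25 live cells, differs from original
Gen 4: 26 live cells, differs from original
Gen 5: 27 live cells, differs from original
Gen 6: 32 live cells, differs from original
Gen 7: 25 live cells, differs from original
Gen 8: 20 live cells, differs from original
Gen 9: 22 live cells, differs from original
Gen 10: 20 live cells, differs from original
Gen 11: 25 live cells, differs from original
Gen 12: 17 live cells, differs from original
No period found within 12 steps.

Answer: 0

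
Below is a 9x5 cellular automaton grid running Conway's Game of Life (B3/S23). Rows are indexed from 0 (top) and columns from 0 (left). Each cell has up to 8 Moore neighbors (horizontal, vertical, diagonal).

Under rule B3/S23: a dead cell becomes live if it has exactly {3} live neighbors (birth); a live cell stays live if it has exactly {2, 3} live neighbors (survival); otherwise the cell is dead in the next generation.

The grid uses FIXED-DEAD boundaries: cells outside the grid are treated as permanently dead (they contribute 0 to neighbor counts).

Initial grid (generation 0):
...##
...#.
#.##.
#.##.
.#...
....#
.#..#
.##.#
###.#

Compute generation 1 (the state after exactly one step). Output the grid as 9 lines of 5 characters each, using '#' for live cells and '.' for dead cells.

Simulating step by step:
Generation 0 (given above): 20 live cells
Generation 1: 14 live cells
(generation 1 grid is the final answer)

Answer: ...##
.....
....#
#..#.
.###.
.....
.##.#
....#
#.#..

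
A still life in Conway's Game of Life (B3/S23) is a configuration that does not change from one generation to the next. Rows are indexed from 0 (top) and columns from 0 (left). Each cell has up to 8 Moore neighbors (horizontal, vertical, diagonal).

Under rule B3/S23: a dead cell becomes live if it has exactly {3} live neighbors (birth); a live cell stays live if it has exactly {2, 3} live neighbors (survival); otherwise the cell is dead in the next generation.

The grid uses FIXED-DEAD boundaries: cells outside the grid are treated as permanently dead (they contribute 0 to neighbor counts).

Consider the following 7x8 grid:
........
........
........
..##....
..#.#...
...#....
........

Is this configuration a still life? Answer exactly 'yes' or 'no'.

Compute generation 1 and compare to generation 0 (given above):
Generation 1:
........
........
........
..##....
..#.#...
...#....
........
The grids are IDENTICAL -> still life.

Answer: yes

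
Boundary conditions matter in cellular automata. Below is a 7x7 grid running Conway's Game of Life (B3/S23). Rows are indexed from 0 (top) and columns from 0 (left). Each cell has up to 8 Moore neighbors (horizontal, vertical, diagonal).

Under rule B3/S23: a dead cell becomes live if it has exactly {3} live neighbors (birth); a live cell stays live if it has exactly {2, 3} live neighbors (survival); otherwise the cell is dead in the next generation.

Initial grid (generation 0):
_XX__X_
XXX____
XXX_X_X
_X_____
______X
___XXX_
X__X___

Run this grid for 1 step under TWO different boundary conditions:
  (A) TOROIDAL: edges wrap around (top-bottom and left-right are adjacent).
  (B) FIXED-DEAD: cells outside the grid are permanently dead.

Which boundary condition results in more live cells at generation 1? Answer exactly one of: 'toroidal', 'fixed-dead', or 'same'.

Answer: toroidal

Derivation:
Under TOROIDAL boundary, generation 1:
___X__X
_____X_
___X__X
_XX__XX
____XX_
___XXXX
_X_X_XX
Population = 19

Under FIXED-DEAD boundary, generation 1:
X_X____
_____X_
___X___
XXX__X_
____XX_
___XXX_
___X___
Population = 14

Comparison: toroidal=19, fixed-dead=14 -> toroidal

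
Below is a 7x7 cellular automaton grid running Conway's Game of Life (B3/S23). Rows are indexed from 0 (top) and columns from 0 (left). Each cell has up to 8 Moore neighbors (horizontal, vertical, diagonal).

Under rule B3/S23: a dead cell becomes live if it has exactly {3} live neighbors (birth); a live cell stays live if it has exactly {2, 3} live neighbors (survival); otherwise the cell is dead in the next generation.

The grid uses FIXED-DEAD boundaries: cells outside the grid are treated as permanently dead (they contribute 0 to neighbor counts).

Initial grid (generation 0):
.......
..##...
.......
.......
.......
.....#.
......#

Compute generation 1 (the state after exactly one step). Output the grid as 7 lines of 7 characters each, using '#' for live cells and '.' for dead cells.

Answer: .......
.......
.......
.......
.......
.......
.......

Derivation:
Simulating step by step:
Generation 0 (given above): 4 live cells
Generation 1: 0 live cells
(generation 1 grid is the final answer)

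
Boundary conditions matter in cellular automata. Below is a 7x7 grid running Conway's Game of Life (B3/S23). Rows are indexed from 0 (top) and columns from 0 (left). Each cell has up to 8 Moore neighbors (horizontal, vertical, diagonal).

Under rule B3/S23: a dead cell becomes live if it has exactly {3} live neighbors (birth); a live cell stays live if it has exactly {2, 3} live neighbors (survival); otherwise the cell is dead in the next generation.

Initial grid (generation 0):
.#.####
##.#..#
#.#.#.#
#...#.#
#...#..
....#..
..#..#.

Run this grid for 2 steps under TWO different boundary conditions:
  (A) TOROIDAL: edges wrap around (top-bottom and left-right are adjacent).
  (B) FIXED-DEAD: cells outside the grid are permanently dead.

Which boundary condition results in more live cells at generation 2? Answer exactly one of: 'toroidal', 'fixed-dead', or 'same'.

Answer: fixed-dead

Derivation:
Under TOROIDAL boundary, generation 2:
..#....
..##...
...#...
....#..
......#
#.#....
..#..#.
Population = 10

Under FIXED-DEAD boundary, generation 2:
##..###
#.#...#
#..#...
.#..#..
.......
...#.#.
....#..
Population = 15

Comparison: toroidal=10, fixed-dead=15 -> fixed-dead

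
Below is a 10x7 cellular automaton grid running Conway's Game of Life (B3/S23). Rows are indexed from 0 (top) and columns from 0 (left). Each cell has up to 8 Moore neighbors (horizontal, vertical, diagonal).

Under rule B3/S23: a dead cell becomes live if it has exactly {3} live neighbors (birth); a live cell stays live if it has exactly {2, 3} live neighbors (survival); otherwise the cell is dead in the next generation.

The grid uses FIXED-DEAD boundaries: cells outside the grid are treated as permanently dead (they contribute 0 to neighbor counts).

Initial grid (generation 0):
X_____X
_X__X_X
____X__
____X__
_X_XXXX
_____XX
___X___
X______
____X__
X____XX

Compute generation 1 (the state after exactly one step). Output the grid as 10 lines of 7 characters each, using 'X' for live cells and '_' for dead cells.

Answer: _____X_
_______
___XX__
_______
___X__X
__XX__X
_______
_______
_____X_
_____X_

Derivation:
Simulating step by step:
Generation 0 (given above): 20 live cells
Generation 1: 10 live cells
(generation 1 grid is the final answer)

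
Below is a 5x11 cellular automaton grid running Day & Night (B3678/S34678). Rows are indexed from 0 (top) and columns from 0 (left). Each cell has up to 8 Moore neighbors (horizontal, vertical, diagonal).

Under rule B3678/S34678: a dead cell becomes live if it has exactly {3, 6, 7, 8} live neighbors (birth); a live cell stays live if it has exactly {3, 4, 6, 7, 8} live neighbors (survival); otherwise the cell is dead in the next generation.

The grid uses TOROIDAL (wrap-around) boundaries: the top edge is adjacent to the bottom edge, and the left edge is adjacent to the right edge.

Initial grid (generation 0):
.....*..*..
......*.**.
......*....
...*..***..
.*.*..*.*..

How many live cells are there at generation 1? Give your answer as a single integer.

Simulating step by step:
Generation 0 (given above): 14 live cells
Generation 1: 17 live cells
......*.*..
.....*.....
.....***.*.
..*..**....
..*.******.
Population at generation 1: 17

Answer: 17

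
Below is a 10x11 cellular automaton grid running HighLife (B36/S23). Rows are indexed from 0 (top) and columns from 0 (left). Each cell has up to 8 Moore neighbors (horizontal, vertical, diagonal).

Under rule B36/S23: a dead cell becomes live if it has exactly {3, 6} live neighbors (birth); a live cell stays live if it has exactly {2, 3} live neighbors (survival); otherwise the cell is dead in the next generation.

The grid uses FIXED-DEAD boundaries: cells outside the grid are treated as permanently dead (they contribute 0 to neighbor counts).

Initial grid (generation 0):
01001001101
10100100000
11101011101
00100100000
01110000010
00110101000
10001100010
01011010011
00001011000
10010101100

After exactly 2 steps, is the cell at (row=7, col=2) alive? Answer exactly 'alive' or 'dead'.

Answer: alive

Derivation:
Simulating step by step:
Generation 0 (given above): 44 live cells
Generation 1: 41 live cells
01000000000
11101100000
10101011000
11001111110
01000010000
00000110100
01000000111
00010111111
00100000010
00001101100
Generation 2: 33 live cells
11100000000
10101110000
00100000000
10111000100
11001101010
00000110100
00001001001
00100011000
00010000101
00000000100

Cell (7,2) at generation 2: 1 -> alive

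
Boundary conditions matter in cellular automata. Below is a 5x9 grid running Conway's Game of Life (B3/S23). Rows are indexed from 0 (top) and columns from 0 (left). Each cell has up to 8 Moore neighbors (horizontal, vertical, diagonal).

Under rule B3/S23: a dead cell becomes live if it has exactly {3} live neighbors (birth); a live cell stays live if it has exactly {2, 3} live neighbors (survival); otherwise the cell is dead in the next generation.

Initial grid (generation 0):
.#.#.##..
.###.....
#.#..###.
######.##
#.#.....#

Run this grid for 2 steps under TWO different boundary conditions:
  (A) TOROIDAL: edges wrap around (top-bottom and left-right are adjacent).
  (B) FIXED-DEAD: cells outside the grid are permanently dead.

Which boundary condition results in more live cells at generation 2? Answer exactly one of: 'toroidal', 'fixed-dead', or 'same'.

Under TOROIDAL boundary, generation 2:
...##....
...#..#.#
.....#..#
....###..
...#.#...
Population = 12

Under FIXED-DEAD boundary, generation 2:
..###....
####..###
##...#.##
#..###...
.#.###.##
Population = 25

Comparison: toroidal=12, fixed-dead=25 -> fixed-dead

Answer: fixed-dead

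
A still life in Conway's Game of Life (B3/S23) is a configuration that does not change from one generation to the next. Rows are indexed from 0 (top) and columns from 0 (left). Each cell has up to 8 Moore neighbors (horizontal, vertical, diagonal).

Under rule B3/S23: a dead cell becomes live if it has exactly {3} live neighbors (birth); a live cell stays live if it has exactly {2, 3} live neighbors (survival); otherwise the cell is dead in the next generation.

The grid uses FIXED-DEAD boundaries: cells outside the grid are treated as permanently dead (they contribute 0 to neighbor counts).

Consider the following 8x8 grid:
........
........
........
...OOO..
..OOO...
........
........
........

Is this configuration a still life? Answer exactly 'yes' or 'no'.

Answer: no

Derivation:
Compute generation 1 and compare to generation 0 (given above):
Generation 1:
........
........
....O...
..O..O..
..O..O..
...O....
........
........
Cell (2,4) differs: gen0=0 vs gen1=1 -> NOT a still life.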